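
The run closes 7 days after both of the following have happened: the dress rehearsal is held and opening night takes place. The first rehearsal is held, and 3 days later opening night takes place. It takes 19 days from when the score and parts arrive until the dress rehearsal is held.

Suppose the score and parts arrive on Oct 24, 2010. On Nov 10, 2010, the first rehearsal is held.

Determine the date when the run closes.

Nov 20, 2010

The score and parts arrive: Oct 24, 2010.
The dress rehearsal is held: Oct 24, 2010 + 19 days = Nov 12, 2010.
The first rehearsal is held: Nov 10, 2010.
Opening night takes place: Nov 10, 2010 + 3 days = Nov 13, 2010.
Both prerequisites met — the dress rehearsal is held (Nov 12, 2010), opening night takes place (Nov 13, 2010); the later is Nov 13, 2010.
The run closes: Nov 13, 2010 + 7 days = Nov 20, 2010.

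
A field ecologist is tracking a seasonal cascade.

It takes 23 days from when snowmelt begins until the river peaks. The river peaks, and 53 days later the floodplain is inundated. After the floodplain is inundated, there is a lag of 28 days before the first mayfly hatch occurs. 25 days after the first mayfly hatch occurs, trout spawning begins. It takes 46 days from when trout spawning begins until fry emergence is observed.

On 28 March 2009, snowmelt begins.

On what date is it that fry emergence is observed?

19 September 2009

Snowmelt begins: Mar 28, 2009.
The river peaks: Mar 28, 2009 + 23 days = Apr 20, 2009.
The floodplain is inundated: Apr 20, 2009 + 53 days = Jun 12, 2009.
The first mayfly hatch occurs: Jun 12, 2009 + 28 days = Jul 10, 2009.
Trout spawning begins: Jul 10, 2009 + 25 days = Aug 4, 2009.
Fry emergence is observed: Aug 4, 2009 + 46 days = Sep 19, 2009.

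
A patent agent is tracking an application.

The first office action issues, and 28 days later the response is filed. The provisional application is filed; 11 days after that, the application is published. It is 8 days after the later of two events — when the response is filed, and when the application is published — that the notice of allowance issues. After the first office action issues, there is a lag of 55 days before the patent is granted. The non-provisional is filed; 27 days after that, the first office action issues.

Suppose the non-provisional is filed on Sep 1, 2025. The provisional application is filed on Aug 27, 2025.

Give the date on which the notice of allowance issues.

The non-provisional is filed: Sep 1, 2025.
The first office action issues: Sep 1, 2025 + 27 days = Sep 28, 2025.
The response is filed: Sep 28, 2025 + 28 days = Oct 26, 2025.
The provisional application is filed: Aug 27, 2025.
The application is published: Aug 27, 2025 + 11 days = Sep 7, 2025.
Both prerequisites met — the response is filed (Oct 26, 2025), the application is published (Sep 7, 2025); the later is Oct 26, 2025.
The notice of allowance issues: Oct 26, 2025 + 8 days = Nov 3, 2025.

Nov 3, 2025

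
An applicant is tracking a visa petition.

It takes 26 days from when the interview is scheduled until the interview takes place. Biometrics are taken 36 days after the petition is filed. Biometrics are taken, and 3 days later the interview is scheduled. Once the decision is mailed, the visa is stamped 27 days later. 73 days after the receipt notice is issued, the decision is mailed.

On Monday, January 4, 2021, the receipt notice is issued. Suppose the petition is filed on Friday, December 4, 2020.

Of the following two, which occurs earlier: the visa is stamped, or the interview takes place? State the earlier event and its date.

The receipt notice is issued: Jan 4, 2021.
The decision is mailed: Jan 4, 2021 + 73 days = Mar 18, 2021.
The visa is stamped: Mar 18, 2021 + 27 days = Apr 14, 2021.
The petition is filed: Dec 4, 2020.
Biometrics are taken: Dec 4, 2020 + 36 days = Jan 9, 2021.
The interview is scheduled: Jan 9, 2021 + 3 days = Jan 12, 2021.
The interview takes place: Jan 12, 2021 + 26 days = Feb 7, 2021.
Comparing: the visa is stamped on Apr 14, 2021 vs the interview takes place on Feb 7, 2021. Earlier: the interview takes place.

The interview takes place — Sunday, February 7, 2021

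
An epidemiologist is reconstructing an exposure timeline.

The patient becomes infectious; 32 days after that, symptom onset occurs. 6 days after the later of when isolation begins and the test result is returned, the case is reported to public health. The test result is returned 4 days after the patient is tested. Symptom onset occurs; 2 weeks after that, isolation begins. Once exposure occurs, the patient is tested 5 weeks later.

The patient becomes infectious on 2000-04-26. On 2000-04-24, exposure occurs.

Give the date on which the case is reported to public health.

The patient becomes infectious: Apr 26, 2000.
Symptom onset occurs: Apr 26, 2000 + 32 days = May 28, 2000.
Isolation begins: May 28, 2000 + 2 weeks = Jun 11, 2000.
Exposure occurs: Apr 24, 2000.
The patient is tested: Apr 24, 2000 + 5 weeks = May 29, 2000.
The test result is returned: May 29, 2000 + 4 days = Jun 2, 2000.
Both prerequisites met — isolation begins (Jun 11, 2000), the test result is returned (Jun 2, 2000); the later is Jun 11, 2000.
The case is reported to public health: Jun 11, 2000 + 6 days = Jun 17, 2000.

2000-06-17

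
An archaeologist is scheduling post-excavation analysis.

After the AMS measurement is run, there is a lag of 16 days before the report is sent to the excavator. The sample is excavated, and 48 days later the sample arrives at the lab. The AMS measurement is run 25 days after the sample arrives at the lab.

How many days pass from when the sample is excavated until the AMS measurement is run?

73 days

Causal path: the sample is excavated → the sample arrives at the lab → the AMS measurement is run.
Total delay along the path: 48 + 25 = 73 days.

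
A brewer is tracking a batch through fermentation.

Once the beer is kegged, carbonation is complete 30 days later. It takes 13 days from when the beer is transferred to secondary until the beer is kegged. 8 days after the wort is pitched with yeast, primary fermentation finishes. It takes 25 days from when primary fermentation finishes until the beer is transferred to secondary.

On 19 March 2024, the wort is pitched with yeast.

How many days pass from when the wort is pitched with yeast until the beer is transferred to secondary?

33 days

Causal path: the wort is pitched with yeast → primary fermentation finishes → the beer is transferred to secondary.
Total delay along the path: 8 + 25 = 33 days.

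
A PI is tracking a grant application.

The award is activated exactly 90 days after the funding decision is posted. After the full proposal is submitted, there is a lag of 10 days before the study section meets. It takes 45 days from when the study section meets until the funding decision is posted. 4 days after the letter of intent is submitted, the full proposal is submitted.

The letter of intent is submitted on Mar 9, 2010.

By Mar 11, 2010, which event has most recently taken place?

The letter of intent is submitted: Mar 9, 2010.
The full proposal is submitted: Mar 9, 2010 + 4 days = Mar 13, 2010.
The study section meets: Mar 13, 2010 + 10 days = Mar 23, 2010.
The funding decision is posted: Mar 23, 2010 + 45 days = May 7, 2010.
The award is activated: May 7, 2010 + 90 days = Aug 5, 2010.
Mar 11, 2010 falls between when the letter of intent is submitted (Mar 9, 2010) and when the full proposal is submitted (Mar 13, 2010).

The letter of intent is submitted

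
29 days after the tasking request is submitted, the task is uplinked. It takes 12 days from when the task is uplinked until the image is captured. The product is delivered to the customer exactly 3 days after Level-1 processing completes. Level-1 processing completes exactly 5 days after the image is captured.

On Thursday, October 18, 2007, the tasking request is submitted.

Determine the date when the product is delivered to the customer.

Thursday, December 6, 2007

The tasking request is submitted: Oct 18, 2007.
The task is uplinked: Oct 18, 2007 + 29 days = Nov 16, 2007.
The image is captured: Nov 16, 2007 + 12 days = Nov 28, 2007.
Level-1 processing completes: Nov 28, 2007 + 5 days = Dec 3, 2007.
The product is delivered to the customer: Dec 3, 2007 + 3 days = Dec 6, 2007.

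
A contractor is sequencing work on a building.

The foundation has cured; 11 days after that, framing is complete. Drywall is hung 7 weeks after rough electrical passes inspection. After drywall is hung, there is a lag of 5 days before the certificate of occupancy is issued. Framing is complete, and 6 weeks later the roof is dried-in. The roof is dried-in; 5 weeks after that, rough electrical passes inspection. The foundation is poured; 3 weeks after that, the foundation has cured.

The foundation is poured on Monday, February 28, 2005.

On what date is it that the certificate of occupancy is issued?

The foundation is poured: Feb 28, 2005.
The foundation has cured: Feb 28, 2005 + 3 weeks = Mar 21, 2005.
Framing is complete: Mar 21, 2005 + 11 days = Apr 1, 2005.
The roof is dried-in: Apr 1, 2005 + 6 weeks = May 13, 2005.
Rough electrical passes inspection: May 13, 2005 + 5 weeks = Jun 17, 2005.
Drywall is hung: Jun 17, 2005 + 7 weeks = Aug 5, 2005.
The certificate of occupancy is issued: Aug 5, 2005 + 5 days = Aug 10, 2005.

Wednesday, August 10, 2005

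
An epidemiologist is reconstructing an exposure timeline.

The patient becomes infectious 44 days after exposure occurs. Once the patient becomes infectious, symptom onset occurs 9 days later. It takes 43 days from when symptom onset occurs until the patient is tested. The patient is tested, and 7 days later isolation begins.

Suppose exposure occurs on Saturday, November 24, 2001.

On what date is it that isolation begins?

Thursday, March 7, 2002

Exposure occurs: Nov 24, 2001.
The patient becomes infectious: Nov 24, 2001 + 44 days = Jan 7, 2002.
Symptom onset occurs: Jan 7, 2002 + 9 days = Jan 16, 2002.
The patient is tested: Jan 16, 2002 + 43 days = Feb 28, 2002.
Isolation begins: Feb 28, 2002 + 7 days = Mar 7, 2002.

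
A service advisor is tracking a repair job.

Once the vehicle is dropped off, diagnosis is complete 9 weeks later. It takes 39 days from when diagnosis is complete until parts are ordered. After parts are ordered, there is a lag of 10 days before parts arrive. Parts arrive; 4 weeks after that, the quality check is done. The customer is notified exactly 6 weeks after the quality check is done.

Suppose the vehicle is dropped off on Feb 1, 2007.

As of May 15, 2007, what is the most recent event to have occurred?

The vehicle is dropped off: Feb 1, 2007.
Diagnosis is complete: Feb 1, 2007 + 9 weeks = Apr 5, 2007.
Parts are ordered: Apr 5, 2007 + 39 days = May 14, 2007.
Parts arrive: May 14, 2007 + 10 days = May 24, 2007.
The quality check is done: May 24, 2007 + 4 weeks = Jun 21, 2007.
The customer is notified: Jun 21, 2007 + 6 weeks = Aug 2, 2007.
May 15, 2007 falls between when parts are ordered (May 14, 2007) and when parts arrive (May 24, 2007).

Parts are ordered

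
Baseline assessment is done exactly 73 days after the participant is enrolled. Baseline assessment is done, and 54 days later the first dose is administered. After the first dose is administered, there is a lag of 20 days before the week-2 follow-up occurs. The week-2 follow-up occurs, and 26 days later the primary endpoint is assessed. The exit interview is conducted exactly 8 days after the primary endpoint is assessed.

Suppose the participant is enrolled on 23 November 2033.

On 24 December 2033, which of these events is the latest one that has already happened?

The participant is enrolled

The participant is enrolled: Nov 23, 2033.
Baseline assessment is done: Nov 23, 2033 + 73 days = Feb 4, 2034.
The first dose is administered: Feb 4, 2034 + 54 days = Mar 30, 2034.
The week-2 follow-up occurs: Mar 30, 2034 + 20 days = Apr 19, 2034.
The primary endpoint is assessed: Apr 19, 2034 + 26 days = May 15, 2034.
The exit interview is conducted: May 15, 2034 + 8 days = May 23, 2034.
Dec 24, 2033 falls between when the participant is enrolled (Nov 23, 2033) and when baseline assessment is done (Feb 4, 2034).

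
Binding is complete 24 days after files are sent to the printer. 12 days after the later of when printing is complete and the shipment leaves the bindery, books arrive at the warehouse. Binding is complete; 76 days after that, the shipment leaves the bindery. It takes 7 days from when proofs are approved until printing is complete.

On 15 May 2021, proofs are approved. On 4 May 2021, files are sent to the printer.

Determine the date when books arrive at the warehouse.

24 August 2021

Proofs are approved: May 15, 2021.
Printing is complete: May 15, 2021 + 7 days = May 22, 2021.
Files are sent to the printer: May 4, 2021.
Binding is complete: May 4, 2021 + 24 days = May 28, 2021.
The shipment leaves the bindery: May 28, 2021 + 76 days = Aug 12, 2021.
Both prerequisites met — printing is complete (May 22, 2021), the shipment leaves the bindery (Aug 12, 2021); the later is Aug 12, 2021.
Books arrive at the warehouse: Aug 12, 2021 + 12 days = Aug 24, 2021.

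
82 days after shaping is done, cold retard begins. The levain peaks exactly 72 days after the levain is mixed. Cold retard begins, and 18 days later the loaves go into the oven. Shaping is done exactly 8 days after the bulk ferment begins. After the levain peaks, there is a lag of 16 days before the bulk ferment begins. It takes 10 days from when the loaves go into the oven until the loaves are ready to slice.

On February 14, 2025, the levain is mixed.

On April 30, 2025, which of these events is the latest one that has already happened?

The levain is mixed: Feb 14, 2025.
The levain peaks: Feb 14, 2025 + 72 days = Apr 27, 2025.
The bulk ferment begins: Apr 27, 2025 + 16 days = May 13, 2025.
Shaping is done: May 13, 2025 + 8 days = May 21, 2025.
Cold retard begins: May 21, 2025 + 82 days = Aug 11, 2025.
The loaves go into the oven: Aug 11, 2025 + 18 days = Aug 29, 2025.
The loaves are ready to slice: Aug 29, 2025 + 10 days = Sep 8, 2025.
Apr 30, 2025 falls between when the levain peaks (Apr 27, 2025) and when the bulk ferment begins (May 13, 2025).

The levain peaks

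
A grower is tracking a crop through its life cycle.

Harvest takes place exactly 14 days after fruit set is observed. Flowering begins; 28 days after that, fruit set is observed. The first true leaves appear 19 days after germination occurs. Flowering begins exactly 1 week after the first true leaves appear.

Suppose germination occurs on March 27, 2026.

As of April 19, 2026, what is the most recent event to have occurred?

Germination occurs: Mar 27, 2026.
The first true leaves appear: Mar 27, 2026 + 19 days = Apr 15, 2026.
Flowering begins: Apr 15, 2026 + 1 week = Apr 22, 2026.
Fruit set is observed: Apr 22, 2026 + 28 days = May 20, 2026.
Harvest takes place: May 20, 2026 + 14 days = Jun 3, 2026.
Apr 19, 2026 falls between when the first true leaves appear (Apr 15, 2026) and when flowering begins (Apr 22, 2026).

The first true leaves appear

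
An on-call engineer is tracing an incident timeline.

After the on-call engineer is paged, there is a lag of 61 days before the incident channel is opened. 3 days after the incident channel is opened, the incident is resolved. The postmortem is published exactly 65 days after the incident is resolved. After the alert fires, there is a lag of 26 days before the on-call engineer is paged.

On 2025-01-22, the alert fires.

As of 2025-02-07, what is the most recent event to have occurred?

The alert fires: Jan 22, 2025.
The on-call engineer is paged: Jan 22, 2025 + 26 days = Feb 17, 2025.
The incident channel is opened: Feb 17, 2025 + 61 days = Apr 19, 2025.
The incident is resolved: Apr 19, 2025 + 3 days = Apr 22, 2025.
The postmortem is published: Apr 22, 2025 + 65 days = Jun 26, 2025.
Feb 7, 2025 falls between when the alert fires (Jan 22, 2025) and when the on-call engineer is paged (Feb 17, 2025).

The alert fires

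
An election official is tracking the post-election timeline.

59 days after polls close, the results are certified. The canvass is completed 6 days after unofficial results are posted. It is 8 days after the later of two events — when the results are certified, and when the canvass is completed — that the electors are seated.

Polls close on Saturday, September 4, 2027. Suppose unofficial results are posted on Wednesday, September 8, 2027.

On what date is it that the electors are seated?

Polls close: Sep 4, 2027.
The results are certified: Sep 4, 2027 + 59 days = Nov 2, 2027.
Unofficial results are posted: Sep 8, 2027.
The canvass is completed: Sep 8, 2027 + 6 days = Sep 14, 2027.
Both prerequisites met — the results are certified (Nov 2, 2027), the canvass is completed (Sep 14, 2027); the later is Nov 2, 2027.
The electors are seated: Nov 2, 2027 + 8 days = Nov 10, 2027.

Wednesday, November 10, 2027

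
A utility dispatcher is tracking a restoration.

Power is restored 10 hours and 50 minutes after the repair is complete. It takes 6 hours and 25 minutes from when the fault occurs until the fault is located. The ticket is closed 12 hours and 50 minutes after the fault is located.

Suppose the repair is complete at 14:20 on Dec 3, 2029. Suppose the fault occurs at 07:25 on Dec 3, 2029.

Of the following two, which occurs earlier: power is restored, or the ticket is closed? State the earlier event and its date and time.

Power is restored — 01:10 on Dec 4, 2029

The repair is complete: 14:20 Dec 3, 2029.
Power is restored: 14:20 Dec 3, 2029 + 10h50m = 01:10 Dec 4, 2029.
The fault occurs: 07:25 Dec 3, 2029.
The fault is located: 07:25 Dec 3, 2029 + 6h25m = 13:50 Dec 3, 2029.
The ticket is closed: 13:50 Dec 3, 2029 + 12h50m = 02:40 Dec 4, 2029.
Comparing: power is restored at 01:10 Dec 4, 2029 vs the ticket is closed at 02:40 Dec 4, 2029. Earlier: power is restored.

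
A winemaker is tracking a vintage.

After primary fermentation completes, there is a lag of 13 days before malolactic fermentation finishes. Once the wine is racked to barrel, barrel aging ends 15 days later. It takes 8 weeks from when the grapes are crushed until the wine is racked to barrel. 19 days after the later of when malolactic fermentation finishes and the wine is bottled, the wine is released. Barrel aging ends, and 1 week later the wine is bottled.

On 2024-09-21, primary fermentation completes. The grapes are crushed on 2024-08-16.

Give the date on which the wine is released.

2024-11-21

Primary fermentation completes: Sep 21, 2024.
Malolactic fermentation finishes: Sep 21, 2024 + 13 days = Oct 4, 2024.
The grapes are crushed: Aug 16, 2024.
The wine is racked to barrel: Aug 16, 2024 + 8 weeks = Oct 11, 2024.
Barrel aging ends: Oct 11, 2024 + 15 days = Oct 26, 2024.
The wine is bottled: Oct 26, 2024 + 1 week = Nov 2, 2024.
Both prerequisites met — malolactic fermentation finishes (Oct 4, 2024), the wine is bottled (Nov 2, 2024); the later is Nov 2, 2024.
The wine is released: Nov 2, 2024 + 19 days = Nov 21, 2024.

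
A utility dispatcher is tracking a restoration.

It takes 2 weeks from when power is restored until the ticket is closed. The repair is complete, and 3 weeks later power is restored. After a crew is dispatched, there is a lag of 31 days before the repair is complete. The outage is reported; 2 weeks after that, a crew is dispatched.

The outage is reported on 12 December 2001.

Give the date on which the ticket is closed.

The outage is reported: Dec 12, 2001.
A crew is dispatched: Dec 12, 2001 + 2 weeks = Dec 26, 2001.
The repair is complete: Dec 26, 2001 + 31 days = Jan 26, 2002.
Power is restored: Jan 26, 2002 + 3 weeks = Feb 16, 2002.
The ticket is closed: Feb 16, 2002 + 2 weeks = Mar 2, 2002.

2 March 2002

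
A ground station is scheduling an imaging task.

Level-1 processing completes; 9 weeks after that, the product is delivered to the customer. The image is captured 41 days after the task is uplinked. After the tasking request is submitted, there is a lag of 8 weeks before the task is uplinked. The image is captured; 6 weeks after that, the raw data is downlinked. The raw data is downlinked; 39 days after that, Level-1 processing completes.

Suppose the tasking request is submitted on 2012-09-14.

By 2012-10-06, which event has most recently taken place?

The tasking request is submitted

The tasking request is submitted: Sep 14, 2012.
The task is uplinked: Sep 14, 2012 + 8 weeks = Nov 9, 2012.
The image is captured: Nov 9, 2012 + 41 days = Dec 20, 2012.
The raw data is downlinked: Dec 20, 2012 + 6 weeks = Jan 31, 2013.
Level-1 processing completes: Jan 31, 2013 + 39 days = Mar 11, 2013.
The product is delivered to the customer: Mar 11, 2013 + 9 weeks = May 13, 2013.
Oct 6, 2012 falls between when the tasking request is submitted (Sep 14, 2012) and when the task is uplinked (Nov 9, 2012).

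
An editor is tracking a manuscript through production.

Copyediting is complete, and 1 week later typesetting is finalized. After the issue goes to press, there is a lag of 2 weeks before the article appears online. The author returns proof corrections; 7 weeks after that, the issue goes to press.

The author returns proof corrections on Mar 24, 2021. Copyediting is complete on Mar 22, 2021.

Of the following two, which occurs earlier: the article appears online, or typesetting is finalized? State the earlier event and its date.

Typesetting is finalized — Mar 29, 2021

The author returns proof corrections: Mar 24, 2021.
The issue goes to press: Mar 24, 2021 + 7 weeks = May 12, 2021.
The article appears online: May 12, 2021 + 2 weeks = May 26, 2021.
Copyediting is complete: Mar 22, 2021.
Typesetting is finalized: Mar 22, 2021 + 1 week = Mar 29, 2021.
Comparing: the article appears online on May 26, 2021 vs typesetting is finalized on Mar 29, 2021. Earlier: typesetting is finalized.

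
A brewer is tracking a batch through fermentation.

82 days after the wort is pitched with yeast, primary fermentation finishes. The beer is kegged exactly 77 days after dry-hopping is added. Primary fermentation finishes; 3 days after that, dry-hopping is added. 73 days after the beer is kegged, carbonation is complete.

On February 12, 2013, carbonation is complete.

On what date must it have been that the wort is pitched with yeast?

June 22, 2012

Carbonation is complete: Feb 12, 2013.
The beer is kegged: Feb 12, 2013 − 73 days = Dec 1, 2012.
Dry-hopping is added: Dec 1, 2012 − 77 days = Sep 15, 2012.
Primary fermentation finishes: Sep 15, 2012 − 3 days = Sep 12, 2012.
The wort is pitched with yeast: Sep 12, 2012 − 82 days = Jun 22, 2012.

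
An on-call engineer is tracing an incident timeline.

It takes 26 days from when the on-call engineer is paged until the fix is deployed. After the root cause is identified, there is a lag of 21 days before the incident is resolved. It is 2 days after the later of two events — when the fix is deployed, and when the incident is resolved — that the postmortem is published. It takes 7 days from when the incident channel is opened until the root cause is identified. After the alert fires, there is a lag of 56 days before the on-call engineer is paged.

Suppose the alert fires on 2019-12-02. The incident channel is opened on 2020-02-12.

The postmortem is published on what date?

The alert fires: Dec 2, 2019.
The on-call engineer is paged: Dec 2, 2019 + 56 days = Jan 27, 2020.
The fix is deployed: Jan 27, 2020 + 26 days = Feb 22, 2020.
The incident channel is opened: Feb 12, 2020.
The root cause is identified: Feb 12, 2020 + 7 days = Feb 19, 2020.
The incident is resolved: Feb 19, 2020 + 21 days = Mar 11, 2020.
Both prerequisites met — the fix is deployed (Feb 22, 2020), the incident is resolved (Mar 11, 2020); the later is Mar 11, 2020.
The postmortem is published: Mar 11, 2020 + 2 days = Mar 13, 2020.

2020-03-13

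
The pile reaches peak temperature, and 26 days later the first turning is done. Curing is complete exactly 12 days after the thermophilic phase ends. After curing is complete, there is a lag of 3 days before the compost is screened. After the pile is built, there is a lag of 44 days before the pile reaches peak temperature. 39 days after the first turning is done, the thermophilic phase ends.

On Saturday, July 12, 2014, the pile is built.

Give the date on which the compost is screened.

Thursday, November 13, 2014

The pile is built: Jul 12, 2014.
The pile reaches peak temperature: Jul 12, 2014 + 44 days = Aug 25, 2014.
The first turning is done: Aug 25, 2014 + 26 days = Sep 20, 2014.
The thermophilic phase ends: Sep 20, 2014 + 39 days = Oct 29, 2014.
Curing is complete: Oct 29, 2014 + 12 days = Nov 10, 2014.
The compost is screened: Nov 10, 2014 + 3 days = Nov 13, 2014.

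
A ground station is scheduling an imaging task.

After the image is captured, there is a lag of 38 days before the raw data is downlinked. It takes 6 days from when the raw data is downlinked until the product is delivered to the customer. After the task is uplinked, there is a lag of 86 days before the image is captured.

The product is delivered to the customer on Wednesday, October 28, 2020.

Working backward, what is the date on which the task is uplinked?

The product is delivered to the customer: Oct 28, 2020.
The raw data is downlinked: Oct 28, 2020 − 6 days = Oct 22, 2020.
The image is captured: Oct 22, 2020 − 38 days = Sep 14, 2020.
The task is uplinked: Sep 14, 2020 − 86 days = Jun 20, 2020.

Saturday, June 20, 2020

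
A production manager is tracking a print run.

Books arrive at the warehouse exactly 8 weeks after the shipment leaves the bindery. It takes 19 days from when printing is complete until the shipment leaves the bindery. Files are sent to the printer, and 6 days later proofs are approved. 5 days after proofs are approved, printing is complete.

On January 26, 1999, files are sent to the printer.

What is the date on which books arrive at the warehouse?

Files are sent to the printer: Jan 26, 1999.
Proofs are approved: Jan 26, 1999 + 6 days = Feb 1, 1999.
Printing is complete: Feb 1, 1999 + 5 days = Feb 6, 1999.
The shipment leaves the bindery: Feb 6, 1999 + 19 days = Feb 25, 1999.
Books arrive at the warehouse: Feb 25, 1999 + 8 weeks = Apr 22, 1999.

April 22, 1999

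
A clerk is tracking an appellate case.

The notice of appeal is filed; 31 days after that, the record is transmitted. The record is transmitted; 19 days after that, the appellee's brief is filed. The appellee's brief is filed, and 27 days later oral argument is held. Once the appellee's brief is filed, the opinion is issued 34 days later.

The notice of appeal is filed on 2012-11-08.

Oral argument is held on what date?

2013-01-24

The notice of appeal is filed: Nov 8, 2012.
The record is transmitted: Nov 8, 2012 + 31 days = Dec 9, 2012.
The appellee's brief is filed: Dec 9, 2012 + 19 days = Dec 28, 2012.
Oral argument is held: Dec 28, 2012 + 27 days = Jan 24, 2013.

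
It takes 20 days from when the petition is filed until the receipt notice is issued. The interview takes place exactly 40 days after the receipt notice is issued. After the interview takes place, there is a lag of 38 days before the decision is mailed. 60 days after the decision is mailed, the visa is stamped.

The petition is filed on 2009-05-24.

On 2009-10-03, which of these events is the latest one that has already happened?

The petition is filed: May 24, 2009.
The receipt notice is issued: May 24, 2009 + 20 days = Jun 13, 2009.
The interview takes place: Jun 13, 2009 + 40 days = Jul 23, 2009.
The decision is mailed: Jul 23, 2009 + 38 days = Aug 30, 2009.
The visa is stamped: Aug 30, 2009 + 60 days = Oct 29, 2009.
Oct 3, 2009 falls between when the decision is mailed (Aug 30, 2009) and when the visa is stamped (Oct 29, 2009).

The decision is mailed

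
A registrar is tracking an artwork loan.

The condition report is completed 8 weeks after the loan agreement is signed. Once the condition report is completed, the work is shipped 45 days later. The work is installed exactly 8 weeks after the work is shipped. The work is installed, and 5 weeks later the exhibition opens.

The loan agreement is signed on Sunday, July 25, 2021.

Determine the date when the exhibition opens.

Wednesday, February 2, 2022

The loan agreement is signed: Jul 25, 2021.
The condition report is completed: Jul 25, 2021 + 8 weeks = Sep 19, 2021.
The work is shipped: Sep 19, 2021 + 45 days = Nov 3, 2021.
The work is installed: Nov 3, 2021 + 8 weeks = Dec 29, 2021.
The exhibition opens: Dec 29, 2021 + 5 weeks = Feb 2, 2022.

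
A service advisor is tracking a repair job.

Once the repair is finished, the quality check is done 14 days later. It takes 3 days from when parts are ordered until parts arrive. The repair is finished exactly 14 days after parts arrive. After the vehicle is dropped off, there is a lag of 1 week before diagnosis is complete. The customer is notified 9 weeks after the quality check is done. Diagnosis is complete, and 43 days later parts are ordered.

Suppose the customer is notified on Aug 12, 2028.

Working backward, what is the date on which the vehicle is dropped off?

Mar 21, 2028

The customer is notified: Aug 12, 2028.
The quality check is done: Aug 12, 2028 − 9 weeks = Jun 10, 2028.
The repair is finished: Jun 10, 2028 − 14 days = May 27, 2028.
Parts arrive: May 27, 2028 − 14 days = May 13, 2028.
Parts are ordered: May 13, 2028 − 3 days = May 10, 2028.
Diagnosis is complete: May 10, 2028 − 43 days = Mar 28, 2028.
The vehicle is dropped off: Mar 28, 2028 − 1 week = Mar 21, 2028.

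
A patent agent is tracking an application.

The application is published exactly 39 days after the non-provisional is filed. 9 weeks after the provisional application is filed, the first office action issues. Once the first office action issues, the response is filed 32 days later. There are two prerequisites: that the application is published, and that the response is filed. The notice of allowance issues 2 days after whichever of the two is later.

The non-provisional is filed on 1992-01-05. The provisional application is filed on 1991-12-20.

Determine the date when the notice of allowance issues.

The non-provisional is filed: Jan 5, 1992.
The application is published: Jan 5, 1992 + 39 days = Feb 13, 1992.
The provisional application is filed: Dec 20, 1991.
The first office action issues: Dec 20, 1991 + 9 weeks = Feb 21, 1992.
The response is filed: Feb 21, 1992 + 32 days = Mar 24, 1992.
Both prerequisites met — the application is published (Feb 13, 1992), the response is filed (Mar 24, 1992); the later is Mar 24, 1992.
The notice of allowance issues: Mar 24, 1992 + 2 days = Mar 26, 1992.

1992-03-26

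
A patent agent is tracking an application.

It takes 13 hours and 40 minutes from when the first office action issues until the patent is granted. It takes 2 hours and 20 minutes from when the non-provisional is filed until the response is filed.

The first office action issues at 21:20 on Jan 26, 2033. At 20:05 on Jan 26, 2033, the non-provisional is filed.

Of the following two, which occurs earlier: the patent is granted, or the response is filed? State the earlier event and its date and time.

The response is filed — 22:25 on Jan 26, 2033

The first office action issues: 21:20 Jan 26, 2033.
The patent is granted: 21:20 Jan 26, 2033 + 13h40m = 11:00 Jan 27, 2033.
The non-provisional is filed: 20:05 Jan 26, 2033.
The response is filed: 20:05 Jan 26, 2033 + 2h20m = 22:25 Jan 26, 2033.
Comparing: the patent is granted at 11:00 Jan 27, 2033 vs the response is filed at 22:25 Jan 26, 2033. Earlier: the response is filed.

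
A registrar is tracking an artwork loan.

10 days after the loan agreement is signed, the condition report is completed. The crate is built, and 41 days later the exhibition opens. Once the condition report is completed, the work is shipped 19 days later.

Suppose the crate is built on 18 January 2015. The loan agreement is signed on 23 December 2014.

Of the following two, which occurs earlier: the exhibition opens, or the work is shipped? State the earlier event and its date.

The crate is built: Jan 18, 2015.
The exhibition opens: Jan 18, 2015 + 41 days = Feb 28, 2015.
The loan agreement is signed: Dec 23, 2014.
The condition report is completed: Dec 23, 2014 + 10 days = Jan 2, 2015.
The work is shipped: Jan 2, 2015 + 19 days = Jan 21, 2015.
Comparing: the exhibition opens on Feb 28, 2015 vs the work is shipped on Jan 21, 2015. Earlier: the work is shipped.

The work is shipped — 21 January 2015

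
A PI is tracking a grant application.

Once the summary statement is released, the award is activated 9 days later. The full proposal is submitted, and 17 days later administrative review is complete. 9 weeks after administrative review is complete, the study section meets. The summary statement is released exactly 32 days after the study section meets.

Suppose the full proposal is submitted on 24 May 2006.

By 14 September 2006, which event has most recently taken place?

The summary statement is released

The full proposal is submitted: May 24, 2006.
Administrative review is complete: May 24, 2006 + 17 days = Jun 10, 2006.
The study section meets: Jun 10, 2006 + 9 weeks = Aug 12, 2006.
The summary statement is released: Aug 12, 2006 + 32 days = Sep 13, 2006.
The award is activated: Sep 13, 2006 + 9 days = Sep 22, 2006.
Sep 14, 2006 falls between when the summary statement is released (Sep 13, 2006) and when the award is activated (Sep 22, 2006).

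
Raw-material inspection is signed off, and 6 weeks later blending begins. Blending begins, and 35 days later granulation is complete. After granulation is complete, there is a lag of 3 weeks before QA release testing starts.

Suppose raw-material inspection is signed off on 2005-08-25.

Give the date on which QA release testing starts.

2005-12-01

Raw-material inspection is signed off: Aug 25, 2005.
Blending begins: Aug 25, 2005 + 6 weeks = Oct 6, 2005.
Granulation is complete: Oct 6, 2005 + 35 days = Nov 10, 2005.
QA release testing starts: Nov 10, 2005 + 3 weeks = Dec 1, 2005.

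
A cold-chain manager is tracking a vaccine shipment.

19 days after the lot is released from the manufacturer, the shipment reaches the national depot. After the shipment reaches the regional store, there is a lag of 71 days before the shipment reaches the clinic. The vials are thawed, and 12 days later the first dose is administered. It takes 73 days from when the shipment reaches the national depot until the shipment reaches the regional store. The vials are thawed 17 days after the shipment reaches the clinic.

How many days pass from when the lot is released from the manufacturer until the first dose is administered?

192 days

Causal path: the lot is released from the manufacturer → the shipment reaches the national depot → the shipment reaches the regional store → the shipment reaches the clinic → the vials are thawed → the first dose is administered.
Total delay along the path: 19 + 73 + 71 + 17 + 12 = 192 days.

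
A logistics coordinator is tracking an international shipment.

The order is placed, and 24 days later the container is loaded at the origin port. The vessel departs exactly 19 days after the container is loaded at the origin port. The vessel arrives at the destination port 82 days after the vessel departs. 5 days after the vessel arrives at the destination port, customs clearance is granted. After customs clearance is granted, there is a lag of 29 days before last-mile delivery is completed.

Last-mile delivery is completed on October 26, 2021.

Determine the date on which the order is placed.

May 20, 2021

Last-mile delivery is completed: Oct 26, 2021.
Customs clearance is granted: Oct 26, 2021 − 29 days = Sep 27, 2021.
The vessel arrives at the destination port: Sep 27, 2021 − 5 days = Sep 22, 2021.
The vessel departs: Sep 22, 2021 − 82 days = Jul 2, 2021.
The container is loaded at the origin port: Jul 2, 2021 − 19 days = Jun 13, 2021.
The order is placed: Jun 13, 2021 − 24 days = May 20, 2021.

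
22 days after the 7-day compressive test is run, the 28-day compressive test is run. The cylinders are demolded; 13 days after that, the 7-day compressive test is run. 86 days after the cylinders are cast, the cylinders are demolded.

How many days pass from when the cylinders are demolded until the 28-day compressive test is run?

Causal path: the cylinders are demolded → the 7-day compressive test is run → the 28-day compressive test is run.
Total delay along the path: 13 + 22 = 35 days.

35 days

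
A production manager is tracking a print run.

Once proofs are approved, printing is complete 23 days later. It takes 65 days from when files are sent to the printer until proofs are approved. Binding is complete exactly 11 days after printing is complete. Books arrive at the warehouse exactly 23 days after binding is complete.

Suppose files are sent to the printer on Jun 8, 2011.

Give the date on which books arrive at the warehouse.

Files are sent to the printer: Jun 8, 2011.
Proofs are approved: Jun 8, 2011 + 65 days = Aug 12, 2011.
Printing is complete: Aug 12, 2011 + 23 days = Sep 4, 2011.
Binding is complete: Sep 4, 2011 + 11 days = Sep 15, 2011.
Books arrive at the warehouse: Sep 15, 2011 + 23 days = Oct 8, 2011.

Oct 8, 2011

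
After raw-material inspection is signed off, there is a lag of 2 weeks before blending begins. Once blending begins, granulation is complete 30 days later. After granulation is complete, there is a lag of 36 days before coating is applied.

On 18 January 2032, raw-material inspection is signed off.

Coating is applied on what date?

7 April 2032

Raw-material inspection is signed off: Jan 18, 2032.
Blending begins: Jan 18, 2032 + 2 weeks = Feb 1, 2032.
Granulation is complete: Feb 1, 2032 + 30 days = Mar 2, 2032.
Coating is applied: Mar 2, 2032 + 36 days = Apr 7, 2032.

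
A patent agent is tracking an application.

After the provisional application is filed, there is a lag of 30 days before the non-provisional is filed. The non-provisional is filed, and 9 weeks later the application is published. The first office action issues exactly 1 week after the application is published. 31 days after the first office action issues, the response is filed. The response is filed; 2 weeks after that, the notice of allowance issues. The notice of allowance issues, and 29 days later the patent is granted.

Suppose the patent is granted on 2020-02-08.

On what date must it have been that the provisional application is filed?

The patent is granted: Feb 8, 2020.
The notice of allowance issues: Feb 8, 2020 − 29 days = Jan 10, 2020.
The response is filed: Jan 10, 2020 − 2 weeks = Dec 27, 2019.
The first office action issues: Dec 27, 2019 − 31 days = Nov 26, 2019.
The application is published: Nov 26, 2019 − 1 week = Nov 19, 2019.
The non-provisional is filed: Nov 19, 2019 − 9 weeks = Sep 17, 2019.
The provisional application is filed: Sep 17, 2019 − 30 days = Aug 18, 2019.

2019-08-18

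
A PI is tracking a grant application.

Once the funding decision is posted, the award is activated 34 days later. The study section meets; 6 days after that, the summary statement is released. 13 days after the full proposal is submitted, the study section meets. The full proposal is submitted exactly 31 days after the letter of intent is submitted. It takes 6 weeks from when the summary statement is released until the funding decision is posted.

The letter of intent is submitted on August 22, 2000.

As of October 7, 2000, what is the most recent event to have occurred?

The study section meets

The letter of intent is submitted: Aug 22, 2000.
The full proposal is submitted: Aug 22, 2000 + 31 days = Sep 22, 2000.
The study section meets: Sep 22, 2000 + 13 days = Oct 5, 2000.
The summary statement is released: Oct 5, 2000 + 6 days = Oct 11, 2000.
The funding decision is posted: Oct 11, 2000 + 6 weeks = Nov 22, 2000.
The award is activated: Nov 22, 2000 + 34 days = Dec 26, 2000.
Oct 7, 2000 falls between when the study section meets (Oct 5, 2000) and when the summary statement is released (Oct 11, 2000).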